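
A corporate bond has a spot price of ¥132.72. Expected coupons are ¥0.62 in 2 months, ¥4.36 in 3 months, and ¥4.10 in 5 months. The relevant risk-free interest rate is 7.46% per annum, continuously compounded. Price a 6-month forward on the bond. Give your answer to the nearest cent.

PV(coupons) I = 0.62·e^(−0.0746·2/12) + 4.36·e^(−0.0746·3/12) + 4.10·e^(−0.0746·5/12)
I = 0.6123 + 4.2794 + 3.9745 = 8.8662
F = (S − I)·e^(rT) = (132.72 − 8.8662) · e^(0.0746·6/12)
= 123.8538 · e^0.037300 = 123.8538 × 1.038004 = ¥128.56

¥128.56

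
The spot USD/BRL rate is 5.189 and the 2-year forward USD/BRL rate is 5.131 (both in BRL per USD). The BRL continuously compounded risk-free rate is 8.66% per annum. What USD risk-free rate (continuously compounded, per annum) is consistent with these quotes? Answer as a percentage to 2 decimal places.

9.22%

F = S·e^((r_BRL − r_USD)T) ⇒ r_USD = r_BRL − ln(F/S)/T
ln(5.131/5.189) = -0.011240; /(2) = -0.005620
r_USD = 0.0866 + 0.005620 = 0.092220
r_USD = 9.22%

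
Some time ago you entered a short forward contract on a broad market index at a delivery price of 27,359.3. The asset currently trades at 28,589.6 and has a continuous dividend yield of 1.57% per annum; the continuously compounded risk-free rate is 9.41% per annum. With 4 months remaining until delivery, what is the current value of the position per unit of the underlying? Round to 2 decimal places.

-1925.92

Current fair forward for the remaining 4 months: F = S·e^((r − q)·T), (r − q) = 0.0941 − 0.0157 = 0.0784
F = 28589.6 · e^(0.0784 × 4/12) = 28589.6 × 1.02647780 = 29346.5897
Value of long forward = (F − K)·e^(−rT) = (29346.5897 − 27359.3) · e^(−0.0941·4/12)
= 1987.2897 × 0.96912016 = 1925.92
Short position value = −(long value) = -1925.92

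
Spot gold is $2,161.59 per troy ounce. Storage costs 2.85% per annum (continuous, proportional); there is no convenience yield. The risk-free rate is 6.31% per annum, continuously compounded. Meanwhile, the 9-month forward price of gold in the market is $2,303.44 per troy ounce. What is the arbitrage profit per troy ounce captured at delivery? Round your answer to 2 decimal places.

$11.87 per troy ounce

Fair forward: F* = S·e^(carry·T), with carry = (r + u) = 0.0631 + 0.0285 = 0.0916
F* = 2161.59 · e^(0.0916 × 9/12) = 2161.59 · e^0.06870000 = 2161.59 × 1.07111483 = $2315.3111
Market $2303.44 < fair $2315.3111: forward underpriced → reverse cash-and-carry (short spot, go long the forward).
At maturity, profit = |F_mkt − F*| = |2303.44 − 2315.3111| = $11.87 per troy ounce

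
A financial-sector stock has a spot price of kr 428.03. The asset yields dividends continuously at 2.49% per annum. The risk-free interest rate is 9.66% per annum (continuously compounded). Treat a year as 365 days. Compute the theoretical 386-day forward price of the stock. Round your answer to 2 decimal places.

kr 461.75

F = S·e^((r − q)T) = 428.03 · e^((0.0966 − 0.0249) × 386/365)
= 428.03 · e^0.075825 = 428.03 × 1.078774
F = kr 461.75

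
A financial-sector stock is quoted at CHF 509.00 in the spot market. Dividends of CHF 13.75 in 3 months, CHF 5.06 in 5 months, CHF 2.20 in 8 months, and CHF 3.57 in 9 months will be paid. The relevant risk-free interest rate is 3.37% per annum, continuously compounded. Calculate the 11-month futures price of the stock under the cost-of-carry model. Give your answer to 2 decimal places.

CHF 499.95

PV(dividends) I = 13.75·e^(−0.0337·3/12) + 5.06·e^(−0.0337·5/12) + 2.20·e^(−0.0337·8/12) + 3.57·e^(−0.0337·9/12)
I = 13.6346 + 4.9894 + 2.1511 + 3.4809 = 24.2560
F = (S − I)·e^(rT) = (509.00 − 24.2560) · e^(0.0337·11/12)
= 484.7440 · e^0.030892 = 484.7440 × 1.031374 = CHF 499.95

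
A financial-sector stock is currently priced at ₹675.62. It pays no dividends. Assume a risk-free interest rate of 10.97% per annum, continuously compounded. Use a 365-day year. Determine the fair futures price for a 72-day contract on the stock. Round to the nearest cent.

₹690.40

F = S·e^(rT) = 675.62 · e^(0.1097 × 72/365)
= 675.62 · e^0.021639 = 675.62 × 1.021875
F = ₹690.40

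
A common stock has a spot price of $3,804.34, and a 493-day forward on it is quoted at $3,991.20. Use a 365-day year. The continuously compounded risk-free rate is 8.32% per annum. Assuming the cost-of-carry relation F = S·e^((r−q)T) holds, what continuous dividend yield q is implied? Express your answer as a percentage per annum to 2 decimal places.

4.77%

From F = S·e^((r−q)T): (r − q) = ln(F/S)/T
ln(3991.20/3804.34) = ln(1.049118) = 0.047950
(r − q) = 0.047950 / (493/365) = 0.035501
q = r − ln(F/S)/T = 0.0832 − 0.035501 = 0.047699
q = 4.77%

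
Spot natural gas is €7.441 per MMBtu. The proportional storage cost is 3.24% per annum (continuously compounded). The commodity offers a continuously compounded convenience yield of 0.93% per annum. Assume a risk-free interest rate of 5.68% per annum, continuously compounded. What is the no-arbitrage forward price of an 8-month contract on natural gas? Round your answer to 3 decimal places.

Net carry = r + u − y = 0.0568 + 0.0324 − 0.0093 = 0.0799
F = S·e^((r+u−y)T) = 7.441 · e^(0.0799 × 8/12) = 7.441 · e^0.053267
= 7.441 × 1.054711 = €7.848 per MMBtu

€7.848 per MMBtu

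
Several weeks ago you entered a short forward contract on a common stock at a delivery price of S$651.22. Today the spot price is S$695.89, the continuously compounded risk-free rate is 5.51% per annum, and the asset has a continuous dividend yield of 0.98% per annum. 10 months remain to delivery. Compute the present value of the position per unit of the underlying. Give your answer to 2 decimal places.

-S$68.24

Current fair forward for the remaining 10 months: F = S·e^((r − q)·T), (r − q) = 0.0551 − 0.0098 = 0.0453
F = 695.89 · e^(0.0453 × 10/12) = 695.89 × 1.038472 = 722.6623
Value of long forward = (F − K)·e^(−rT) = (722.6623 − 651.22) · e^(−0.0551·10/12)
= 71.4423 × 0.955122 = 68.24
Short position value = −(long value) = -S$68.24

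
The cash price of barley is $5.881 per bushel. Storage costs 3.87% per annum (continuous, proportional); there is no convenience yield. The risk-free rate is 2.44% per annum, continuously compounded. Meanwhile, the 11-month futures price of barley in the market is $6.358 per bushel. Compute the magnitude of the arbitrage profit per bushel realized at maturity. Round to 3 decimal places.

Fair futures: F* = S·e^(carry·T), with carry = (r + u) = 0.0244 + 0.0387 = 0.0631
F* = 5.881 · e^(0.0631 × 11/12) = 5.881 · e^0.057842 = 5.881 × 1.059548 = $6.2312
Market $6.358 > fair $6.2312: forward overpriced → cash-and-carry (buy spot, short the forward).
At maturity, profit = |F_mkt − F*| = |6.358 − 6.2312| = $0.127 per bushel

$0.127 per bushel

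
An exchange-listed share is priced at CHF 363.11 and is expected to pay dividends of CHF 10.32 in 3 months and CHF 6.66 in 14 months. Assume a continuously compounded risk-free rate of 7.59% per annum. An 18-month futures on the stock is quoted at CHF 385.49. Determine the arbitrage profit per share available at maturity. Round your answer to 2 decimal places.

PV(dividends) I = 10.32·e^(−0.0759·3/12) + 6.66·e^(−0.0759·14/12) = 16.2216
Fair futures F* = (S − I)·e^(rT) = (363.11 − 16.2216)·e^0.113850 = 346.8884 × 1.120584 = 388.7176
Market CHF 385.49 < fair 388.7176: forward underpriced → reverse cash-and-carry (short the stock, invest proceeds at r, pay the dividends, go long the forward).
Profit at T = |F_mkt − F*| = |385.49 − 388.7176| = CHF 3.23 per share

CHF 3.23 per share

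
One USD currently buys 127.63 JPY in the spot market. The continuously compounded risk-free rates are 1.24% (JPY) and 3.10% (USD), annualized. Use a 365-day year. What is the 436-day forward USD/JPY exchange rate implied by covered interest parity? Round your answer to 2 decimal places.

124.83

F = S·e^((r_JPY − r_USD)T) = 127.63 · e^((0.0124 − 0.0310) × 436/365)
= 127.63 · e^-0.022218 = 127.63 × 0.978027
F = 124.83 JPY per USD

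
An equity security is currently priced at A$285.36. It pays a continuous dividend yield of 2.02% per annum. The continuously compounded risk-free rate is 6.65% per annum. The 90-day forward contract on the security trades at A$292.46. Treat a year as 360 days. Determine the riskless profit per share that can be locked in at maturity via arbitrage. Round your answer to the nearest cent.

A$3.78 per share

Fair forward: F* = S·e^(carry·T), with carry = (r − q) = 0.0665 − 0.0202 = 0.0463
F* = 285.36 · e^(0.0463 × 90/360) = 285.36 · e^0.011575 = 285.36 × 1.011642 = A$288.6822
Market A$292.46 > fair A$288.6822: forward overpriced → cash-and-carry (buy spot, short the forward).
At maturity, profit = |F_mkt − F*| = |292.46 − 288.6822| = A$3.78 per share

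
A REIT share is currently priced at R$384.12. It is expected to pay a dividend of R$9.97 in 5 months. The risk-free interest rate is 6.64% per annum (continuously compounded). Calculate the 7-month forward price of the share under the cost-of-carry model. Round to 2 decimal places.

R$389.21

PV(dividends) I = 9.97·e^(−0.0664·5/12)
I = 9.6979
F = (S − I)·e^(rT) = (384.12 − 9.6979) · e^(0.0664·7/12)
= 374.4221 · e^0.038733 = 374.4221 × 1.039493 = R$389.21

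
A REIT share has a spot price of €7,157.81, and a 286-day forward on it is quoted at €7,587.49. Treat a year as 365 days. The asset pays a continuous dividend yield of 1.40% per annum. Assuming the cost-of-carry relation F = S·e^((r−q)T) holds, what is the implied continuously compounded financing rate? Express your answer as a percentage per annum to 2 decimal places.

From F = S·e^((r−q)T): (r − q) = ln(F/S)/T
ln(7587.49/7157.81) = ln(1.060030) = 0.058297
(r − q) = 0.058297 / (286/365) = 0.074400
r = ln(F/S)/T + q = 0.074400 + 0.0140 = 0.088400
r = 8.84%

8.84%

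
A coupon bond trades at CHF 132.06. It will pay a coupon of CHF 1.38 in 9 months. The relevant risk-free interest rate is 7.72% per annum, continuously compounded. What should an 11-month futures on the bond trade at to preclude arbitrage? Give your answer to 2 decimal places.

PV(coupons) I = 1.38·e^(−0.0772·9/12)
I = 1.3024
F = (S − I)·e^(rT) = (132.06 − 1.3024) · e^(0.0772·11/12)
= 130.7576 · e^0.070767 = 130.7576 × 1.073331 = CHF 140.35

CHF 140.35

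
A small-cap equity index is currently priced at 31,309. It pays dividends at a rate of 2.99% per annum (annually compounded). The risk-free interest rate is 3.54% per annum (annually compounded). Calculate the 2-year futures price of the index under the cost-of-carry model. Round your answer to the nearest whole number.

F = S · (1+r)^T / (1+q)^T
= 31309 × 1.072053 / 1.060694 = 31309 × 1.010709
F = 31,644

31,644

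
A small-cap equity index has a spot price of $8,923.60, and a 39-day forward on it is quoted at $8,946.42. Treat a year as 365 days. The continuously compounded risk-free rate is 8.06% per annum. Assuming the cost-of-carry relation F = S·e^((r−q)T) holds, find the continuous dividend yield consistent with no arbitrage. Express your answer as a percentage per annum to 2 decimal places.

5.67%

From F = S·e^((r−q)T): (r − q) = ln(F/S)/T
ln(8946.42/8923.60) = ln(1.002557) = 0.002554
(r − q) = 0.002554 / (39/365) = 0.023903
q = r − ln(F/S)/T = 0.0806 − 0.023903 = 0.056697
q = 5.67%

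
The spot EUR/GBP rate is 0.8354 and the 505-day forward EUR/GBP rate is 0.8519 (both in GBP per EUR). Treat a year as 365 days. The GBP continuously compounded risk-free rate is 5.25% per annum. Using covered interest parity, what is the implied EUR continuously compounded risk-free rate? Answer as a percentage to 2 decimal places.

F = S·e^((r_GBP − r_EUR)T) ⇒ r_EUR = r_GBP − ln(F/S)/T
ln(0.8519/0.8354) = 0.019558; /(505/365) = 0.014136
r_EUR = 0.0525 − 0.014136 = 0.038364
r_EUR = 3.84%

3.84%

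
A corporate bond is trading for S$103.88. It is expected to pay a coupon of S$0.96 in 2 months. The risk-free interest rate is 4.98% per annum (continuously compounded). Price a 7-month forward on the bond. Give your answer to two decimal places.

PV(coupons) I = 0.96·e^(−0.0498·2/12)
I = 0.9521
F = (S − I)·e^(rT) = (103.88 − 0.9521) · e^(0.0498·7/12)
= 102.9279 · e^0.029050 = 102.9279 × 1.029476 = S$105.96

S$105.96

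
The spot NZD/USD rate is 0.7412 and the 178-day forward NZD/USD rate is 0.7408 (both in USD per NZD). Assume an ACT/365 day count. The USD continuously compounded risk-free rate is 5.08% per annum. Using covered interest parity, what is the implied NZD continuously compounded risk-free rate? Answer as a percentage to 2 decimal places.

F = S·e^((r_USD − r_NZD)T) ⇒ r_NZD = r_USD − ln(F/S)/T
ln(0.7408/0.7412) = -0.000540; /(178/365) = -0.001107
r_NZD = 0.0508 + 0.001107 = 0.051907
r_NZD = 5.19%

5.19%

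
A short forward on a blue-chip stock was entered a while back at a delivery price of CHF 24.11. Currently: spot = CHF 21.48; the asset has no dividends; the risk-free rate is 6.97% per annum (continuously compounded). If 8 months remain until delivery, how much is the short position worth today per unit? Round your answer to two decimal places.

Current fair forward for the remaining 8 months: F = S·e^(r·T), r = 0.0697
F = 21.48 · e^(0.0697 × 8/12) = 21.48 × 1.047563 = 22.5017
Value of long forward = (F − K)·e^(−rT) = (22.5017 − 24.11) · e^(−0.0697·8/12)
= -1.6083 × 0.954596 = -1.54
Short position value = −(long value) = CHF 1.54

CHF 1.54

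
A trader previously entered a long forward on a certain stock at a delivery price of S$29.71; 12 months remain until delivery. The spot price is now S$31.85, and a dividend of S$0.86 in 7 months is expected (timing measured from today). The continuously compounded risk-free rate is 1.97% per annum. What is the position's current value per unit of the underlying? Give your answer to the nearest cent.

S$1.87

PV(remaining dividends) I = 0.86·e^(−0.0197·7/12) = 0.8502
Current forward F = (S − I)·e^(rT) = (31.85 − 0.8502)·e^(0.0197·12/12) = 30.9998 × 1.019895 = 31.6165
Value (long) = (F − K)·e^(−rT) = (31.6165 − 29.71) × 0.980493 = 1.8693
Value = S$1.87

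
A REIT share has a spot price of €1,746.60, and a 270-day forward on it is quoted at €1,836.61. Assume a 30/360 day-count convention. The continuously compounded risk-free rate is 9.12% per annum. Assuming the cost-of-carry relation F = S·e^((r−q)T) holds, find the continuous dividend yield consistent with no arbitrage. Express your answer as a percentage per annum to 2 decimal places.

2.42%

From F = S·e^((r−q)T): (r − q) = ln(F/S)/T
ln(1836.61/1746.60) = ln(1.051534) = 0.050250
(r − q) = 0.050250 / (270/360) = 0.067000
q = r − ln(F/S)/T = 0.0912 − 0.067000 = 0.024200
q = 2.42%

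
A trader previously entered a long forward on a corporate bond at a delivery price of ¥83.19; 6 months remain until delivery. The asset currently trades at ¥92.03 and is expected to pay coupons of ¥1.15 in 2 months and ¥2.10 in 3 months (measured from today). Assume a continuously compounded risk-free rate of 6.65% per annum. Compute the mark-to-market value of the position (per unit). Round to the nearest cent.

PV(remaining coupons) I = 1.15·e^(−0.0665·2/12) + 2.10·e^(−0.0665·3/12) = 3.2027
Current forward F = (S − I)·e^(rT) = (92.03 − 3.2027)·e^(0.0665·6/12) = 88.8273 × 1.033809 = 91.8305
Value (long) = (F − K)·e^(−rT) = (91.8305 − 83.19) × 0.967297 = 8.3579
Value = ¥8.36

¥8.36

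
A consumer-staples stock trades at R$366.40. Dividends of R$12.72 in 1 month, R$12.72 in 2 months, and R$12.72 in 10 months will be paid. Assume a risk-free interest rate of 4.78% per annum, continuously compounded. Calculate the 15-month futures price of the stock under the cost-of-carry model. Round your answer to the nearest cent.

PV(dividends) I = 12.72·e^(−0.0478·1/12) + 12.72·e^(−0.0478·2/12) + 12.72·e^(−0.0478·10/12)
I = 12.6694 + 12.6191 + 12.2233 = 37.5118
F = (S − I)·e^(rT) = (366.40 − 37.5118) · e^(0.0478·15/12)
= 328.8882 · e^0.059750 = 328.8882 × 1.061571 = R$349.14

R$349.14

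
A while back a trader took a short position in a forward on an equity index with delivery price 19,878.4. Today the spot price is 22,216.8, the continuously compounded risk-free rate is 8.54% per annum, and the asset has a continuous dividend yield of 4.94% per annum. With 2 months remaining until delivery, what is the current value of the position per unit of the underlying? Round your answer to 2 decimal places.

-2437.16

Current fair forward for the remaining 2 months: F = S·e^((r − q)·T), (r − q) = 0.0854 − 0.0494 = 0.0360
F = 22216.8 · e^(0.0360 × 2/12) = 22216.8 × 1.00601804 = 22350.5016
Value of long forward = (F − K)·e^(−rT) = (22350.5016 − 19878.4) · e^(−0.0854·2/12)
= 2472.1016 × 0.98586748 = 2437.16
Short position value = −(long value) = -2437.16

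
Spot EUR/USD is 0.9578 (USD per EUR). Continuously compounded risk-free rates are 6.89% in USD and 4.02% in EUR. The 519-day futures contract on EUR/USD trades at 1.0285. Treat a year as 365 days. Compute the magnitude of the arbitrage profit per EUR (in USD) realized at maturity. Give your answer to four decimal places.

Fair futures: F* = S·e^(carry·T), with carry = (r_USD − r_EUR) = 0.0689 − 0.0402 = 0.0287
F* = 0.9578 · e^(0.0287 × 519/365) = 0.9578 · e^0.040809 = 0.9578 × 1.041653 = 0.9977
Market 1.0285 > fair 0.9977: forward overpriced → cash-and-carry (buy spot, short the forward).
At maturity, profit = |F_mkt − F*| = |1.0285 − 0.9977| = 0.0308 per EUR (in USD)

0.0308 per EUR (in USD)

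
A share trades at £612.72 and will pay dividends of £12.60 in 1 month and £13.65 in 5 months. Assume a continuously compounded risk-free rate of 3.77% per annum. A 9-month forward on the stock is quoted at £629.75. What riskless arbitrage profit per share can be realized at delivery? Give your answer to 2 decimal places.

£26.20 per share

PV(dividends) I = 12.60·e^(−0.0377·1/12) + 13.65·e^(−0.0377·5/12) = 25.9977
Fair forward F* = (S − I)·e^(rT) = (612.72 − 25.9977)·e^0.028275 = 586.7223 × 1.028679 = 603.5489
Market £629.75 > fair 603.5489: forward overpriced → cash-and-carry (borrow at r, buy the stock and collect the dividends, short the forward).
Profit at T = |F_mkt − F*| = |629.75 − 603.5489| = £26.20 per share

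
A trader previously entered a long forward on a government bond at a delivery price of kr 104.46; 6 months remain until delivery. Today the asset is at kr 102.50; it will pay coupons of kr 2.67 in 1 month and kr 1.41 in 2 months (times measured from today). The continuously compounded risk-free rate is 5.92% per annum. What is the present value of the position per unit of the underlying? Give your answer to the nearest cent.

-kr 2.97

PV(remaining coupons) I = 2.67·e^(−0.0592·1/12) + 1.41·e^(−0.0592·2/12) = 4.0530
Current forward F = (S − I)·e^(rT) = (102.50 − 4.0530)·e^(0.0592·6/12) = 98.4470 × 1.030042 = 101.4045
Value (long) = (F − K)·e^(−rT) = (101.4045 − 104.46) × 0.970834 = -2.9664
Value = -kr 2.97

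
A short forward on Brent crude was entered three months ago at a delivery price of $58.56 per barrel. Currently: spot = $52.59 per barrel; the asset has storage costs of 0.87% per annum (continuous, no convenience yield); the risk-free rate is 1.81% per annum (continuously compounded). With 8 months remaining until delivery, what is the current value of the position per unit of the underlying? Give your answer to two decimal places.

Current fair forward for the remaining 8 months: F = S·e^((r + u)·T), (r + u) = 0.0181 + 0.0087 = 0.0268
F = 52.59 · e^(0.0268 × 8/12) = 52.59 × 1.018027 = 53.5380
Value of long forward = (F − K)·e^(−rT) = (53.5380 − 58.56) · e^(−0.0181·8/12)
= -5.0220 × 0.988006 = -4.96
Short position value = −(long value) = $4.96

$4.96 per barrel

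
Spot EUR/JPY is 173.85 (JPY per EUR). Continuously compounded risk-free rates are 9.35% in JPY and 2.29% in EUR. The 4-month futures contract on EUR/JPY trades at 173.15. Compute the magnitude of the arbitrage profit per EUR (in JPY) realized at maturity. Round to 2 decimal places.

4.84 per EUR (in JPY)

Fair futures: F* = S·e^(carry·T), with carry = (r_JPY − r_EUR) = 0.0935 − 0.0229 = 0.0706
F* = 173.85 · e^(0.0706 × 4/12) = 173.85 · e^0.023533 = 173.85 × 1.023812 = 177.9897
Market 173.15 < fair 177.9897: forward underpriced → reverse cash-and-carry (short spot, go long the forward).
At maturity, profit = |F_mkt − F*| = |173.15 − 177.9897| = 4.84 per EUR (in JPY)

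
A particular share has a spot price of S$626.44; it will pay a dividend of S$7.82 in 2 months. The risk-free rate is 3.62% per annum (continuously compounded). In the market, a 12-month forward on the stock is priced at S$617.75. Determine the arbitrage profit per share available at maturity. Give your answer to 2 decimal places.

PV(dividends) I = 7.82·e^(−0.0362·2/12) = 7.7730
Fair forward F* = (S − I)·e^(rT) = (626.44 − 7.7730)·e^0.036200 = 618.6670 × 1.036863 = 641.4729
Market S$617.75 < fair 641.4729: forward underpriced → reverse cash-and-carry (short the stock, invest proceeds at r, pay the dividends, go long the forward).
Profit at T = |F_mkt − F*| = |617.75 − 641.4729| = S$23.72 per share

S$23.72 per share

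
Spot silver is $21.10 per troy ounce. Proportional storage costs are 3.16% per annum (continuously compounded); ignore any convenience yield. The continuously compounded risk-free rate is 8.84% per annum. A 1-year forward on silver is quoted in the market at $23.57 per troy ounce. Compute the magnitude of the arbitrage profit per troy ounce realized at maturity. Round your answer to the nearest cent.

Fair forward: F* = S·e^(carry·T), with carry = (r + u) = 0.0884 + 0.0316 = 0.1200
F* = 21.10 · e^(0.1200 × 1) = 21.10 · e^0.120000 = 21.10 × 1.127497 = $23.7902
Market $23.57 < fair $23.7902: forward underpriced → reverse cash-and-carry (short spot, go long the forward).
At maturity, profit = |F_mkt − F*| = |23.57 − 23.7902| = $0.22 per troy ounce

$0.22 per troy ounce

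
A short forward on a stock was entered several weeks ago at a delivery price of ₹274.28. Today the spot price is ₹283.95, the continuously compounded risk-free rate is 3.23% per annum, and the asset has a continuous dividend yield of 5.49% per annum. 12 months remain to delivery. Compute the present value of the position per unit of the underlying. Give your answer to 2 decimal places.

-₹3.22

Current fair forward for the remaining 12 months: F = S·e^((r − q)·T), (r − q) = 0.0323 − 0.0549 = -0.0226
F = 283.95 · e^(-0.0226 × 12/12) = 283.95 × 0.977653 = 277.6046
Value of long forward = (F − K)·e^(−rT) = (277.6046 − 274.28) · e^(−0.0323·12/12)
= 3.3246 × 0.968216 = 3.22
Short position value = −(long value) = -₹3.22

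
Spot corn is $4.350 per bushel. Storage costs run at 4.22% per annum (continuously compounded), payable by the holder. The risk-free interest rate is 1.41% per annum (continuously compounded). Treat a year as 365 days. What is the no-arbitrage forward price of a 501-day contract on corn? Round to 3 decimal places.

Net carry = r + u − y = 0.0141 + 0.0422 − 0.0000 = 0.0563
F = S·e^((r+u−y)T) = 4.350 · e^(0.0563 × 501/365) = 4.350 · e^0.077278
= 4.350 × 1.080342 = $4.699 per bushel

$4.699 per bushel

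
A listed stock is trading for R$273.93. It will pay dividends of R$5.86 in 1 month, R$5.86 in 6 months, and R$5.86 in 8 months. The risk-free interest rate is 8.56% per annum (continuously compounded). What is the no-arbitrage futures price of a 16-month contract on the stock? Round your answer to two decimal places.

PV(dividends) I = 5.86·e^(−0.0856·1/12) + 5.86·e^(−0.0856·6/12) + 5.86·e^(−0.0856·8/12)
I = 5.8183 + 5.6145 + 5.5350 = 16.9678
F = (S − I)·e^(rT) = (273.93 − 16.9678) · e^(0.0856·16/12)
= 256.9622 · e^0.114133 = 256.9622 × 1.120901 = R$288.03

R$288.03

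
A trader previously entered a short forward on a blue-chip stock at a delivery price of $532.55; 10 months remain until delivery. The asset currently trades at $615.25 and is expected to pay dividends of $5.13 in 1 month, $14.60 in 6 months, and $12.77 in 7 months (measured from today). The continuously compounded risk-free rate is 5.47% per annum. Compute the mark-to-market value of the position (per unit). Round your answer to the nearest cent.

PV(remaining dividends) I = 5.13·e^(−0.0547·1/12) + 14.60·e^(−0.0547·6/12) + 12.77·e^(−0.0547·7/12) = 31.6817
Current forward F = (S − I)·e^(rT) = (615.25 − 31.6817)·e^(0.0547·10/12) = 583.5683 × 1.046638 = 610.7848
Value (long) = (F − K)·e^(−rT) = (610.7848 − 532.55) × 0.955440 = 74.7487
Short position value = −(long value) = -$74.75

-$74.75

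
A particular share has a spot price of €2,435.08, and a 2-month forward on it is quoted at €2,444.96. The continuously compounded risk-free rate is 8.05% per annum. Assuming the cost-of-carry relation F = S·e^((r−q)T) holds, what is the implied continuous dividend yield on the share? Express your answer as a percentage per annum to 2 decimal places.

From F = S·e^((r−q)T): (r − q) = ln(F/S)/T
ln(2444.96/2435.08) = ln(1.004057) = 0.004049
(r − q) = 0.004049 / (2/12) = 0.024294
q = r − ln(F/S)/T = 0.0805 − 0.024294 = 0.056206
q = 5.62%

5.62%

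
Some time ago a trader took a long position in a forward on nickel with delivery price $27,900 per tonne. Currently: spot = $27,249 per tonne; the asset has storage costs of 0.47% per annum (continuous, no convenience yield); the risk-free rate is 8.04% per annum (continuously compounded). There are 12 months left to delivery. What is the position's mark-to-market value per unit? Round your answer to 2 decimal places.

Current fair forward for the remaining 12 months: F = S·e^((r + u)·T), (r + u) = 0.0804 + 0.0047 = 0.0851
F = 27249 · e^(0.0851 × 12/12) = 27249 × 1.08882594 = 29669.4180
Value of long forward = (F − K)·e^(−rT) = (29669.4180 − 27900) · e^(−0.0804·12/12)
= 1769.4180 × 0.92274717 = 1632.73

$1632.73 per tonne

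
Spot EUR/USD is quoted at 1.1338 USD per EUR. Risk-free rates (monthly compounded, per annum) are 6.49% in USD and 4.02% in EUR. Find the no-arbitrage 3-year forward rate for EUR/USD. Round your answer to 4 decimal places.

1.2206

By covered interest parity, F = S · (1+r_USD/12)^(12T) / (1+r_EUR/12)^(12T)
= 1.1338 × 1.214309 / 1.127946 = 1.1338 × 1.076567
F = 1.2206 USD per EUR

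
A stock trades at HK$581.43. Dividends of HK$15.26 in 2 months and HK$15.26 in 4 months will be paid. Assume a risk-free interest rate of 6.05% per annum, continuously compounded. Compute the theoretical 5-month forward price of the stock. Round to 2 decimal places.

HK$565.44

PV(dividends) I = 15.26·e^(−0.0605·2/12) + 15.26·e^(−0.0605·4/12)
I = 15.1069 + 14.9553 = 30.0622
F = (S − I)·e^(rT) = (581.43 − 30.0622) · e^(0.0605·5/12)
= 551.3678 · e^0.025208 = 551.3678 × 1.025528 = HK$565.44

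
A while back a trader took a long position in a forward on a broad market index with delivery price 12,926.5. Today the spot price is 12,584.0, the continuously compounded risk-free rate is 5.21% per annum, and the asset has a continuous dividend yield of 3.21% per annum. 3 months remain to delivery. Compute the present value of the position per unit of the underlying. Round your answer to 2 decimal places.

Current fair forward for the remaining 3 months: F = S·e^((r − q)·T), (r − q) = 0.0521 − 0.0321 = 0.0200
F = 12584.0 · e^(0.0200 × 3/12) = 12584.0 × 1.00501252 = 12647.0776
Value of long forward = (F − K)·e^(−rT) = (12647.0776 − 12926.5) · e^(−0.0521·3/12)
= -279.4224 × 0.98705946 = -275.81

-275.81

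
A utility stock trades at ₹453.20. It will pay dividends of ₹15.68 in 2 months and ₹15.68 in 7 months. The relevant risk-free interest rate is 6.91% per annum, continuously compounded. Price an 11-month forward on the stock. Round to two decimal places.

₹450.28

PV(dividends) I = 15.68·e^(−0.0691·2/12) + 15.68·e^(−0.0691·7/12)
I = 15.5005 + 15.0605 = 30.5610
F = (S − I)·e^(rT) = (453.20 − 30.5610) · e^(0.0691·11/12)
= 422.6390 · e^0.063342 = 422.6390 × 1.065391 = ₹450.28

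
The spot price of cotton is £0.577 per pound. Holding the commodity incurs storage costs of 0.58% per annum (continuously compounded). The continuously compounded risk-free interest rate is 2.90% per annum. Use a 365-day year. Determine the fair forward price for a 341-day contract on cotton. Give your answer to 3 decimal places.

Net carry = r + u − y = 0.0290 + 0.0058 − 0.0000 = 0.0348
F = S·e^((r+u−y)T) = 0.577 · e^(0.0348 × 341/365) = 0.577 · e^0.032512
= 0.577 × 1.033046 = £0.596 per pound

£0.596 per pound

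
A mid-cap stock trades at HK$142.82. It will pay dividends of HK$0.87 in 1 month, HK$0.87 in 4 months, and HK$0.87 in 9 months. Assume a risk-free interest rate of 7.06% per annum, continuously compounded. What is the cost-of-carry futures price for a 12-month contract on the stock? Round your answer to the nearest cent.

PV(dividends) I = 0.87·e^(−0.0706·1/12) + 0.87·e^(−0.0706·4/12) + 0.87·e^(−0.0706·9/12)
I = 0.8649 + 0.8498 + 0.8251 = 2.5398
F = (S − I)·e^(rT) = (142.82 − 2.5398) · e^(0.0706·12/12)
= 140.2802 · e^0.070600 = 140.2802 × 1.073152 = HK$150.54

HK$150.54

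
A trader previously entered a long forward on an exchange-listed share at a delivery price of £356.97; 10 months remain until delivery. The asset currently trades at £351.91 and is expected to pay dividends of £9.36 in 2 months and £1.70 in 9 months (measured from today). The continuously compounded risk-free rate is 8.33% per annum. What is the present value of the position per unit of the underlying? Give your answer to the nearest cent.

PV(remaining dividends) I = 9.36·e^(−0.0833·2/12) + 1.70·e^(−0.0833·9/12) = 10.8280
Current forward F = (S − I)·e^(rT) = (351.91 − 10.8280)·e^(0.0833·10/12) = 341.0820 × 1.071883 = 365.6000
Value (long) = (F − K)·e^(−rT) = (365.6000 − 356.97) × 0.932938 = 8.0513
Value = £8.05

£8.05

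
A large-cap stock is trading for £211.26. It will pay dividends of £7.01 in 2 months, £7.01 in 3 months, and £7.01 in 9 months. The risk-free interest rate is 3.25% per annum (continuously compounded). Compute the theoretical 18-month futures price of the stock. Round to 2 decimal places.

£200.01

PV(dividends) I = 7.01·e^(−0.0325·2/12) + 7.01·e^(−0.0325·3/12) + 7.01·e^(−0.0325·9/12)
I = 6.9721 + 6.9533 + 6.8412 = 20.7666
F = (S − I)·e^(rT) = (211.26 − 20.7666) · e^(0.0325·18/12)
= 190.4934 · e^0.048750 = 190.4934 × 1.049958 = £200.01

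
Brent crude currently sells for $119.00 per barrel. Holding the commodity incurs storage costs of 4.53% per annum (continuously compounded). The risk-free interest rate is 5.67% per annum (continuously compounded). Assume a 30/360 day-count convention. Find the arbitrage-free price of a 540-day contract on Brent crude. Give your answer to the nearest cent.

$138.67 per barrel

Net carry = r + u − y = 0.0567 + 0.0453 − 0.0000 = 0.1020
F = S·e^((r+u−y)T) = 119.00 · e^(0.1020 × 540/360) = 119.00 · e^0.153000
= 119.00 × 1.165325 = $138.67 per barrel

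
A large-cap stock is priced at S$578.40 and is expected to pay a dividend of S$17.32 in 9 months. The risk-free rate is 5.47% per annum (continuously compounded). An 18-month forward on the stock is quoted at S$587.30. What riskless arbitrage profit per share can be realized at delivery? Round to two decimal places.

PV(dividends) I = 17.32·e^(−0.0547·9/12) = 16.6238
Fair forward F* = (S − I)·e^(rT) = (578.40 − 16.6238)·e^0.082050 = 561.7762 × 1.085510 = 609.8137
Market S$587.30 < fair 609.8137: forward underpriced → reverse cash-and-carry (short the stock, invest proceeds at r, pay the dividends, go long the forward).
Profit at T = |F_mkt − F*| = |587.30 − 609.8137| = S$22.51 per share

S$22.51 per share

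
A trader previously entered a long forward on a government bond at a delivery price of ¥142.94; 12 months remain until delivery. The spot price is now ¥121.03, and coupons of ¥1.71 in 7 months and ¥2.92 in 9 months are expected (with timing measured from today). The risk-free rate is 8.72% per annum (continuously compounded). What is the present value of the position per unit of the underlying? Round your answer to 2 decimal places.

PV(remaining coupons) I = 1.71·e^(−0.0872·7/12) + 2.92·e^(−0.0872·9/12) = 4.3603
Current forward F = (S − I)·e^(rT) = (121.03 − 4.3603)·e^(0.0872·12/12) = 116.6697 × 1.091115 = 127.3001
Value (long) = (F − K)·e^(−rT) = (127.3001 − 142.94) × 0.916494 = -14.3339
Value = -¥14.33

-¥14.33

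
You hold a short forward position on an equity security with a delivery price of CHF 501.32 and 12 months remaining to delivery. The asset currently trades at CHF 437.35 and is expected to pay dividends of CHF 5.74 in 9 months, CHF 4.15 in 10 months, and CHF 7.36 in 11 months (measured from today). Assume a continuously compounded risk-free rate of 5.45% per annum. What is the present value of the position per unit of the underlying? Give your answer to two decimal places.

PV(remaining dividends) I = 5.74·e^(−0.0545·9/12) + 4.15·e^(−0.0545·10/12) + 7.36·e^(−0.0545·11/12) = 16.4772
Current forward F = (S − I)·e^(rT) = (437.35 − 16.4772)·e^(0.0545·12/12) = 420.8728 × 1.056012 = 444.4467
Value (long) = (F − K)·e^(−rT) = (444.4467 − 501.32) × 0.946959 = -53.8567
Short position value = −(long value) = CHF 53.86

CHF 53.86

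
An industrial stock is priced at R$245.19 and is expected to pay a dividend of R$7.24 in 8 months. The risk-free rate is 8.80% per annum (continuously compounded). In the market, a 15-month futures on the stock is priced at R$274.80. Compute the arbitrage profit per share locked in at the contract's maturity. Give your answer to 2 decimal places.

R$8.72 per share

PV(dividends) I = 7.24·e^(−0.0880·8/12) = 6.8275
Fair futures F* = (S − I)·e^(rT) = (245.19 − 6.8275)·e^0.110000 = 238.3625 × 1.116278 = 266.0788
Market R$274.80 > fair 266.0788: forward overpriced → cash-and-carry (borrow at r, buy the stock and collect the dividends, short the forward).
Profit at T = |F_mkt − F*| = |274.80 − 266.0788| = R$8.72 per share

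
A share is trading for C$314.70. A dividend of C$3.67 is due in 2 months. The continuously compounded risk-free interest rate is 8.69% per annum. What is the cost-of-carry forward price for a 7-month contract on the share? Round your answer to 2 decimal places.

PV(dividends) I = 3.67·e^(−0.0869·2/12)
I = 3.6172
F = (S − I)·e^(rT) = (314.70 − 3.6172) · e^(0.0869·7/12)
= 311.0828 · e^0.050692 = 311.0828 × 1.051999 = C$327.26

C$327.26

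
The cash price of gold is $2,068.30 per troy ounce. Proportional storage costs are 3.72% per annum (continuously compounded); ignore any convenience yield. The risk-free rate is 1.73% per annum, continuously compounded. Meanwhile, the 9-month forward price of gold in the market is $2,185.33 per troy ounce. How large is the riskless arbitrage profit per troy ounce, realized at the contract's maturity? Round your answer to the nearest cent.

Fair forward: F* = S·e^(carry·T), with carry = (r + u) = 0.0173 + 0.0372 = 0.0545
F* = 2068.30 · e^(0.0545 × 9/12) = 2068.30 · e^0.04087500 = 2068.30 × 1.04172188 = $2154.5934
Market $2185.33 > fair $2154.5934: forward overpriced → cash-and-carry (buy spot, short the forward).
At maturity, profit = |F_mkt − F*| = |2185.33 − 2154.5934| = $30.74 per troy ounce

$30.74 per troy ounce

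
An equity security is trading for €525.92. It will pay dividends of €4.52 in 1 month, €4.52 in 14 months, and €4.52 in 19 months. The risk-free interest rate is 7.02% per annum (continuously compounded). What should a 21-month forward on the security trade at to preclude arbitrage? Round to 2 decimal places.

€580.30

PV(dividends) I = 4.52·e^(−0.0702·1/12) + 4.52·e^(−0.0702·14/12) + 4.52·e^(−0.0702·19/12)
I = 4.4936 + 4.1646 + 4.0445 = 12.7027
F = (S − I)·e^(rT) = (525.92 − 12.7027) · e^(0.0702·21/12)
= 513.2173 · e^0.122850 = 513.2173 × 1.130715 = €580.30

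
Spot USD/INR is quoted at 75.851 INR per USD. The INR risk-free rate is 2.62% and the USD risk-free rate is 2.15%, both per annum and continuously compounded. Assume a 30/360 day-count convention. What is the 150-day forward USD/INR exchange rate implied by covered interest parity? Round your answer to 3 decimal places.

76.000

F = S·e^((r_INR − r_USD)T) = 75.851 · e^((0.0262 − 0.0215) × 150/360)
= 75.851 · e^0.001958 = 75.851 × 1.001960
F = 76.000 INR per USD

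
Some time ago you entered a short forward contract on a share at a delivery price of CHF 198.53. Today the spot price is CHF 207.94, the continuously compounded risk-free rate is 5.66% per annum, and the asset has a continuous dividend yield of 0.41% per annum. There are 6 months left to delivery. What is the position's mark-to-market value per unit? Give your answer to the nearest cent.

Current fair forward for the remaining 6 months: F = S·e^((r − q)·T), (r − q) = 0.0566 − 0.0041 = 0.0525
F = 207.94 · e^(0.0525 × 6/12) = 207.94 × 1.026598 = 213.4708
Value of long forward = (F − K)·e^(−rT) = (213.4708 − 198.53) · e^(−0.0566·6/12)
= 14.9408 × 0.972097 = 14.52
Short position value = −(long value) = -CHF 14.52

-CHF 14.52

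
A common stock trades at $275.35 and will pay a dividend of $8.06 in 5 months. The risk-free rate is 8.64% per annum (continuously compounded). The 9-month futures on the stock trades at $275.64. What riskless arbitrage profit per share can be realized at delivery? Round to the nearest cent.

PV(dividends) I = 8.06·e^(−0.0864·5/12) = 7.7750
Fair futures F* = (S − I)·e^(rT) = (275.35 − 7.7750)·e^0.064800 = 267.5750 × 1.066946 = 285.4881
Market $275.64 < fair 285.4881: forward underpriced → reverse cash-and-carry (short the stock, invest proceeds at r, pay the dividends, go long the forward).
Profit at T = |F_mkt − F*| = |275.64 − 285.4881| = $9.85 per share

$9.85 per share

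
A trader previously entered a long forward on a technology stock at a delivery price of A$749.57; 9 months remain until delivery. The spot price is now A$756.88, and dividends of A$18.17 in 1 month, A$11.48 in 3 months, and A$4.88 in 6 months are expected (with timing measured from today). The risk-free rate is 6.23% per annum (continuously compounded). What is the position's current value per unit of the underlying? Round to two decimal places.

PV(remaining dividends) I = 18.17·e^(−0.0623·1/12) + 11.48·e^(−0.0623·3/12) + 4.88·e^(−0.0623·6/12) = 34.1088
Current forward F = (S − I)·e^(rT) = (756.88 − 34.1088)·e^(0.0623·9/12) = 722.7712 × 1.047834 = 757.3442
Value (long) = (F − K)·e^(−rT) = (757.3442 − 749.57) × 0.954350 = 7.4193
Value = A$7.42

A$7.42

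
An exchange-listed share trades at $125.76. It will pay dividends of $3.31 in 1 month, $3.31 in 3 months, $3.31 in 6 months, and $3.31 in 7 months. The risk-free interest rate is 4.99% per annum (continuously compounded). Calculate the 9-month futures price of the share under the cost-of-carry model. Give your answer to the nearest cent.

$117.05

PV(dividends) I = 3.31·e^(−0.0499·1/12) + 3.31·e^(−0.0499·3/12) + 3.31·e^(−0.0499·6/12) + 3.31·e^(−0.0499·7/12)
I = 3.2963 + 3.2690 + 3.2284 + 3.2150 = 13.0087
F = (S − I)·e^(rT) = (125.76 − 13.0087) · e^(0.0499·9/12)
= 112.7513 · e^0.037425 = 112.7513 × 1.038134 = $117.05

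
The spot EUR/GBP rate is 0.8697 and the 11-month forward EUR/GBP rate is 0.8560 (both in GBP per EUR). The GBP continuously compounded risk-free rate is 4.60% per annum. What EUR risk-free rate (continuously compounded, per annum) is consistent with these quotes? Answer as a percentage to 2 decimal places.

F = S·e^((r_GBP − r_EUR)T) ⇒ r_EUR = r_GBP − ln(F/S)/T
ln(0.8560/0.8697) = -0.015878; /(11/12) = -0.017321
r_EUR = 0.0460 + 0.017321 = 0.063321
r_EUR = 6.33%

6.33%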